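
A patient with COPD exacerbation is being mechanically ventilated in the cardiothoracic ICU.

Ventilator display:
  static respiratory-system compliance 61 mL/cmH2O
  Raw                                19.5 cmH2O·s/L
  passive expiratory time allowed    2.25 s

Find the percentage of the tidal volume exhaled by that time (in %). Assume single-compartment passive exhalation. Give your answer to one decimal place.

84.9

τ = R × C = 19.5 × 61 mL/cmH2O = 19.5 × 0.061 L/cmH2O = 1.19 s.
Passive exhalation: V(t)/V₀ = e^(−t/τ) = e^(−2.25/1.19) = 0.151.
Fraction exhaled = 1 − 0.151 = 0.849 → 84.9%.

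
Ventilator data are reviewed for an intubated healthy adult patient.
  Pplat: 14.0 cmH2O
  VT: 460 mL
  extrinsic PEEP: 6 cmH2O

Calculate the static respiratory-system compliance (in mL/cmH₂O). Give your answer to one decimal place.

Cstat = Vt / (Pplat − PEEP) = 460 / (14.0 − 6) = 460 / 8.0 = 57.5 mL/cmH2O.

57.5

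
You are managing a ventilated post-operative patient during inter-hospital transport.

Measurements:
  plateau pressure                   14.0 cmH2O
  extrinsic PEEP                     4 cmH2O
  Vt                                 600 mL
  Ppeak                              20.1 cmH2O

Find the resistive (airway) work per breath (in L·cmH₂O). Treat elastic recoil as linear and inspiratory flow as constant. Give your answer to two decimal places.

3.66

With constant inspiratory flow the resistive pressure is constant at PIP − Pplat = 20.1 − 14.0 = 6.1 cmH2O, so resistive work = 6.1 × 0.600 = 3.66 L·cmH2O.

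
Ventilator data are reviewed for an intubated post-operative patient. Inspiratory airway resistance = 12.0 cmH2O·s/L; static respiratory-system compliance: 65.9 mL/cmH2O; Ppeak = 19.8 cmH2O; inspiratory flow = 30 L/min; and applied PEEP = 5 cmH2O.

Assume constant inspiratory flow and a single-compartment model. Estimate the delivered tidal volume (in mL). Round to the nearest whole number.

580

Flow: 30 L/min ÷ 60 = 0.5 L/s.
Equation of motion (constant flow): PIP = Vt/C + R·V̇ + PEEP.
Vt/C = PIP − R·V̇ − PEEP = 19.8 − 6.0 − 5 = 8.8 cmH2O.
Vt = C × 8.8 = 65.9 × 8.8 = 579.92 mL.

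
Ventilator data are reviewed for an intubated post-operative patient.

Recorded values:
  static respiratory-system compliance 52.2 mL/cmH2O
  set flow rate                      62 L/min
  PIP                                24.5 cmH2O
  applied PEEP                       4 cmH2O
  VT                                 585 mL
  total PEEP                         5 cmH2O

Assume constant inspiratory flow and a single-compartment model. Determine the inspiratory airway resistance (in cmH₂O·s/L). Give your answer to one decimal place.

8.0

Flow: 62 L/min ÷ 60 = 1.0333 L/s.
Total PEEP = 5 cmH2O (set 4 + intrinsic 1); this is the baseline alveolar pressure.
Equation of motion (constant flow): PIP = Vt/C + R·V̇ + PEEP.
R·V̇ = PIP − Vt/C − PEEP = 24.5 − 585/52.2 − 5 = 24.5 − 11.207 − 5 = 8.293 cmH2O.
R = 8.293 / 1.0333 = 8.026 cmH2O·s/L.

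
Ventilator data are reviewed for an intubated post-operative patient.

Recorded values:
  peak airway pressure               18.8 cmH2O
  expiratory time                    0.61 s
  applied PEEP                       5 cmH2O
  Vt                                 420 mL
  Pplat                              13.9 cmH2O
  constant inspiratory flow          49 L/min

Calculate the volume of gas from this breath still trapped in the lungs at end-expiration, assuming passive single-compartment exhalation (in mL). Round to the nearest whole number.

Flow: 49 L/min ÷ 60 = 0.8167 L/s.
R = (PIP − Pplat)/V̇ = (18.8 − 13.9) / 0.8167 = 4.9/0.8167 = 6.0 cmH2O·s/L.
C = Vt/(Pplat − PEEP) = 420.0 / (13.9 − 5) = 420.0/8.9 = 47.191 mL/cmH2O.
τ = R × C = 6.0 × 0.04719 L/cmH2O = 0.2831 s.
Fraction remaining = e^(−Te/τ) = e^(−0.61/0.2831) = 0.1159.
Trapped volume = 420.0 × 0.1159 = 48.678 mL.

49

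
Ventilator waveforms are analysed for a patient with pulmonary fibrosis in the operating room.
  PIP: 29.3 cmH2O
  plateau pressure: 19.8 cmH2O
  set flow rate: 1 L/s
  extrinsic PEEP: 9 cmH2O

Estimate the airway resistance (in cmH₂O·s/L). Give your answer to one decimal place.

Raw = (PIP − Pplat) / flow = (29.3 − 19.8) / 1 = 9.5 / 1 = 9.5 cmH2O·s/L.

9.5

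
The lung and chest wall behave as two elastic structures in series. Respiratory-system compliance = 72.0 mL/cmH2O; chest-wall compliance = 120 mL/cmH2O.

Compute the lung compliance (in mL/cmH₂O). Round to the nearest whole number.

1/CL = 1/Crs − 1/Ccw.
1/CL = 1/72.0 − 1/120 = 0.005556.
CL = 179.99 mL/cmH2O.

180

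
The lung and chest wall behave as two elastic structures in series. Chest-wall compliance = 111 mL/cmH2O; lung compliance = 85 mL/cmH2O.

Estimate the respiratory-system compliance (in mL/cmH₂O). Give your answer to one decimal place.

Lung and chest wall are elastances in series: 1/Crs = 1/CL + 1/Ccw.
1/Crs = 1/85 + 1/111 = 0.02077.
Crs = 48.146 mL/cmH2O.

48.1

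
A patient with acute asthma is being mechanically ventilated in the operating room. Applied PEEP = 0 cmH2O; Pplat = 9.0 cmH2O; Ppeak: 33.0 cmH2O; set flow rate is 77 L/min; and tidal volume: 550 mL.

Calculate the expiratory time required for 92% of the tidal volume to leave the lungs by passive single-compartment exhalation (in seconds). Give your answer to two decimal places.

2.89

Flow: 77 L/min ÷ 60 = 1.2833 L/s.
R = (PIP − Pplat)/V̇ = (33.0 − 9.0) / 1.2833 = 24.0/1.2833 = 18.702 cmH2O·s/L.
C = Vt/(Pplat − PEEP) = 550.0 / (9.0 − 0) = 550.0/9.0 = 61.111 mL/cmH2O.
τ = R × C = 18.702 × 0.06111 L/cmH2O = 1.143 s.
t = −τ·ln(1 − 0.92) = −1.143·ln(0.08) = 2.887 s.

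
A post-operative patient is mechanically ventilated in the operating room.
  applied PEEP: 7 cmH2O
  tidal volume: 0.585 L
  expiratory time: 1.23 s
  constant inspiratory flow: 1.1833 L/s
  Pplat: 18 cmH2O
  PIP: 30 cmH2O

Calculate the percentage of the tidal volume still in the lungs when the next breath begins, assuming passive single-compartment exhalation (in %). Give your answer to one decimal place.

10.2

R = (PIP − Pplat)/V̇ = (30 − 18) / 1.1833 = 12.0/1.1833 = 10.141 cmH2O·s/L.
C = Vt/(Pplat − PEEP) = 585.0 / (18 − 7) = 585.0/11.0 = 53.182 mL/cmH2O.
τ = R × C = 10.141 × 0.05318 L/cmH2O = 0.5393 s.
Fraction remaining at end-expiration = e^(−Te/τ) = e^(−1.23/0.5393) = 0.1022 → 10.22%.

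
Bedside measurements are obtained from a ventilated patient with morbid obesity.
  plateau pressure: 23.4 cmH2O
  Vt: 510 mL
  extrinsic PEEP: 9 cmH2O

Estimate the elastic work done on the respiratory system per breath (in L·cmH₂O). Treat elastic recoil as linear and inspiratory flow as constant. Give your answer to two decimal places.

Elastic work ≈ ½ × (Pplat − PEEP) × Vt = 0.5 × (23.4 − 9) × 0.510 L = 0.5 × 14.4 × 0.510 = 3.672 L·cmH2O.

3.67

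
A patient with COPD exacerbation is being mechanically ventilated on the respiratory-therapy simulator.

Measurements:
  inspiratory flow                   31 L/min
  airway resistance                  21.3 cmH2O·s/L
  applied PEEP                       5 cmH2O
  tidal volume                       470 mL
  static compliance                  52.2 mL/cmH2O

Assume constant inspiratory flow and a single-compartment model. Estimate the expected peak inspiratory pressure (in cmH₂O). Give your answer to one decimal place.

Flow: 31 L/min ÷ 60 = 0.5167 L/s.
Equation of motion (constant flow): PIP = Vt/C + R·V̇ + PEEP.
PIP = 470/52.2 + 21.3×0.5167 + 5 = 9.004 + 11.006 + 5 = 25.01 cmH2O.

25.0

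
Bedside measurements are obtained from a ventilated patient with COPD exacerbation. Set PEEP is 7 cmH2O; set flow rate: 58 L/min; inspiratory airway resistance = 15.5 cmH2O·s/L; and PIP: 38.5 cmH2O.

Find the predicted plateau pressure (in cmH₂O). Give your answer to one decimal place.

23.5

Flow: 58 L/min ÷ 60 = 0.9667 L/s.
Pplat = PIP − Raw × flow = 38.5 − 15.5 × 0.9667 = 38.5 − 14.984 = 23.516 cmH2O.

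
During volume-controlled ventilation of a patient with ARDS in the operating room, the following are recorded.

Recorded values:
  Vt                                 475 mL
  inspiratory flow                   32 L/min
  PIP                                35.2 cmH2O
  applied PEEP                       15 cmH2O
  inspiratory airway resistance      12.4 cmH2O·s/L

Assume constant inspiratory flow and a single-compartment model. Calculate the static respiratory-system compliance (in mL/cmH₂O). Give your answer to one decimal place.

35.0

Flow: 32 L/min ÷ 60 = 0.5333 L/s.
Equation of motion (constant flow): PIP = Vt/C + R·V̇ + PEEP.
Vt/C = PIP − R·V̇ − PEEP = 35.2 − 12.4×0.5333 − 15 = 35.2 − 6.613 − 15 = 13.587 cmH2O.
C = Vt / 13.587 = 475 / 13.587 = 34.96 mL/cmH2O.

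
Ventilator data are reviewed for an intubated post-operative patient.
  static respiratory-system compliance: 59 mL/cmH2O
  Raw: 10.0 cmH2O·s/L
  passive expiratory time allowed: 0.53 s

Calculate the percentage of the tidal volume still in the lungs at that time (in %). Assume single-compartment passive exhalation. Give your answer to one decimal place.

τ = R × C = 10.0 × 59 mL/cmH2O = 10.0 × 0.059 L/cmH2O = 0.59 s.
Passive exhalation: V(t)/V₀ = e^(−t/τ) = e^(−0.53/0.59) = 0.4073.
Fraction remaining = 0.4073 → 40.73%.

40.7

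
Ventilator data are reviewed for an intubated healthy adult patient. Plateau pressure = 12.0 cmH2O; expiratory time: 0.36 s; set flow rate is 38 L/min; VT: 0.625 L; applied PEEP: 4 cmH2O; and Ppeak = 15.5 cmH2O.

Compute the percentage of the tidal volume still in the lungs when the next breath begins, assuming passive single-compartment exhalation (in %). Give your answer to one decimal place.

43.4

Flow: 38 L/min ÷ 60 = 0.6333 L/s.
R = (PIP − Pplat)/V̇ = (15.5 − 12.0) / 0.6333 = 3.5/0.6333 = 5.527 cmH2O·s/L.
C = Vt/(Pplat − PEEP) = 625.0 / (12.0 − 4) = 625.0/8.0 = 78.125 mL/cmH2O.
τ = R × C = 5.527 × 0.07813 L/cmH2O = 0.4318 s.
Fraction remaining at end-expiration = e^(−Te/τ) = e^(−0.36/0.4318) = 0.4344 → 43.44%.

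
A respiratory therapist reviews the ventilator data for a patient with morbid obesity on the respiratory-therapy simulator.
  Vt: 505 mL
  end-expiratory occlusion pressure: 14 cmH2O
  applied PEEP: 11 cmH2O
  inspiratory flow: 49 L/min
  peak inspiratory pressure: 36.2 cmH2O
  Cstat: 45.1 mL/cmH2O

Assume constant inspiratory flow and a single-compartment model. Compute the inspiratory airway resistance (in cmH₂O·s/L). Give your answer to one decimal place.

Flow: 49 L/min ÷ 60 = 0.8167 L/s.
Total PEEP = 14 cmH2O (set 11 + intrinsic 3); this is the baseline alveolar pressure.
Equation of motion (constant flow): PIP = Vt/C + R·V̇ + PEEP.
R·V̇ = PIP − Vt/C − PEEP = 36.2 − 505/45.1 − 14 = 36.2 − 11.197 − 14 = 11.003 cmH2O.
R = 11.003 / 0.8167 = 13.473 cmH2O·s/L.

13.5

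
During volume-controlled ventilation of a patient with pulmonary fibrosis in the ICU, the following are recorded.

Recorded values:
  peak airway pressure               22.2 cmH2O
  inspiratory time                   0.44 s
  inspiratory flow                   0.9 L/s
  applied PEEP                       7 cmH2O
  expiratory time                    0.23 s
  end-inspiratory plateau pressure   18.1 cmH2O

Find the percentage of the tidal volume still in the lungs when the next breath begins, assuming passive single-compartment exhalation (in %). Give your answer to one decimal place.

Vt = flow × Ti = 0.9 L/s × 0.44 s × 1000 mL/L = 396.0 mL.
R = (PIP − Pplat)/V̇ = (22.2 − 18.1) / 0.9 = 4.1/0.9 = 4.556 cmH2O·s/L.
C = Vt/(Pplat − PEEP) = 396.0 / (18.1 − 7) = 396.0/11.1 = 35.676 mL/cmH2O.
τ = R × C = 4.556 × 0.03568 L/cmH2O = 0.1626 s.
Fraction remaining at end-expiration = e^(−Te/τ) = e^(−0.23/0.1626) = 0.243 → 24.3%.

24.3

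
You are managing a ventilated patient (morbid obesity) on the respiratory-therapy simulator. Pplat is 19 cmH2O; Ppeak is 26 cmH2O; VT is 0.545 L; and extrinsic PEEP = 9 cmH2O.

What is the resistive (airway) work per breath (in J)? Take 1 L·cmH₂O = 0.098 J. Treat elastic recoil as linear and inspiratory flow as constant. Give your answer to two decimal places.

With constant inspiratory flow the resistive pressure is constant at PIP − Pplat = 26 − 19 = 7.0 cmH2O, so resistive work = 7.0 × 0.545 = 3.815 L·cmH2O.
× 0.098 J/(L·cmH2O) → 0.3739 J.

0.37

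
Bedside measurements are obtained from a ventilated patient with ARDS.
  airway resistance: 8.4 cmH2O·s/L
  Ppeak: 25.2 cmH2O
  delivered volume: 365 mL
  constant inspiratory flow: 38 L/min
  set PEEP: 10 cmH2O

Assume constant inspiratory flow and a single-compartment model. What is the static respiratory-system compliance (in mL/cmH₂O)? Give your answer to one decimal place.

Flow: 38 L/min ÷ 60 = 0.6333 L/s.
Equation of motion (constant flow): PIP = Vt/C + R·V̇ + PEEP.
Vt/C = PIP − R·V̇ − PEEP = 25.2 − 8.4×0.6333 − 10 = 25.2 − 5.32 − 10 = 9.88 cmH2O.
C = Vt / 9.88 = 365 / 9.88 = 36.943 mL/cmH2O.

36.9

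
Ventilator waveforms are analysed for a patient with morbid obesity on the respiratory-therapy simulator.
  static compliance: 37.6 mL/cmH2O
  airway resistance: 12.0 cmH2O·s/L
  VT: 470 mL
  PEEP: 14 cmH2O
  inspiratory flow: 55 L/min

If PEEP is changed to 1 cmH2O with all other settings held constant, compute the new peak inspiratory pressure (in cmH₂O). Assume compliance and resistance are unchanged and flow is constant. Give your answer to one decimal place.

24.5

Flow: 55 L/min ÷ 60 = 0.9167 L/s.
PIP = Vt/C + R·V̇ + PEEP (constant-flow equation of motion).
Only the baseline term changes: ΔPIP = ΔPEEP = 1 − 14 = -13.0 cmH2O.
Original PIP = 470/37.6 + 12.0×0.9167 + 14 = 37.5 cmH2O; new PIP = 37.5 + (-13.0) = 24.5 cmH2O.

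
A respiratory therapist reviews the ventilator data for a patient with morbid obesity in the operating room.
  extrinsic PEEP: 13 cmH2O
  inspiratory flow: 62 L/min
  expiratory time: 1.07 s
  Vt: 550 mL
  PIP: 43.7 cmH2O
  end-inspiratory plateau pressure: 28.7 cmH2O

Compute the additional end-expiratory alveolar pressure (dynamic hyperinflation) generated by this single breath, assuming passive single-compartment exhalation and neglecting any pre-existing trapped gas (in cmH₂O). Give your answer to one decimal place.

1.9

Flow: 62 L/min ÷ 60 = 1.0333 L/s.
R = (PIP − Pplat)/V̇ = (43.7 − 28.7) / 1.0333 = 15.0/1.0333 = 14.517 cmH2O·s/L.
C = Vt/(Pplat − PEEP) = 550.0 / (28.7 − 13) = 550.0/15.7 = 35.032 mL/cmH2O.
τ = R × C = 14.517 × 0.03503 L/cmH2O = 0.5085 s.
Fraction remaining = e^(−Te/τ) = e^(−1.07/0.5085) = 0.1219; trapped volume = 550.0 × 0.1219 = 67.045 mL.
Additional alveolar pressure from trapping ≈ V_trapped / C = 67.045 / 35.032 = 1.914 cmH2O.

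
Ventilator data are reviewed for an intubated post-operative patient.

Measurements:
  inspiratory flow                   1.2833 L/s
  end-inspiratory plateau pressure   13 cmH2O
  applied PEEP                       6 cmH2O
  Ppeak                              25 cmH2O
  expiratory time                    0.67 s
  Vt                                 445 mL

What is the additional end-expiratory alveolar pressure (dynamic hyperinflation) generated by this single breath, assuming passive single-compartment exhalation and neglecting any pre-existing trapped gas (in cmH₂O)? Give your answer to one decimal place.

R = (PIP − Pplat)/V̇ = (25 − 13) / 1.2833 = 12.0/1.2833 = 9.351 cmH2O·s/L.
C = Vt/(Pplat − PEEP) = 445.0 / (13 − 6) = 445.0/7.0 = 63.571 mL/cmH2O.
τ = R × C = 9.351 × 0.06357 L/cmH2O = 0.5944 s.
Fraction remaining = e^(−Te/τ) = e^(−0.67/0.5944) = 0.3239; trapped volume = 445.0 × 0.3239 = 144.14 mL.
Additional alveolar pressure from trapping ≈ V_trapped / C = 144.14 / 63.571 = 2.267 cmH2O.

2.3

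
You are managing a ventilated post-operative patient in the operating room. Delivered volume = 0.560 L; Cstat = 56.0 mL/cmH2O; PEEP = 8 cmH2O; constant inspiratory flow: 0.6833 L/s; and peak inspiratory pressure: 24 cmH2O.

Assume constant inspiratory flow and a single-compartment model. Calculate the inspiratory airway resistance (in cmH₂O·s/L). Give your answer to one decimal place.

Equation of motion (constant flow): PIP = Vt/C + R·V̇ + PEEP.
R·V̇ = PIP − Vt/C − PEEP = 24 − 560/56.0 − 8 = 24 − 10.0 − 8 = 6.0 cmH2O.
R = 6.0 / 0.6833 = 8.781 cmH2O·s/L.

8.8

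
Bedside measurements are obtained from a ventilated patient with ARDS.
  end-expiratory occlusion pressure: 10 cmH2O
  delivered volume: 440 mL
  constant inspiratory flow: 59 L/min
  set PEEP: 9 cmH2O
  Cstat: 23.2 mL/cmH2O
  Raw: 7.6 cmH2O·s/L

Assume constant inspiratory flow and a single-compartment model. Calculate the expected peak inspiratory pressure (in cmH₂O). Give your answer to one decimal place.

36.4

Flow: 59 L/min ÷ 60 = 0.9833 L/s.
Total PEEP = 10 cmH2O (set 9 + intrinsic 1); this is the baseline alveolar pressure.
Equation of motion (constant flow): PIP = Vt/C + R·V̇ + PEEP.
PIP = 440/23.2 + 7.6×0.9833 + 10 = 18.966 + 7.473 + 10 = 36.439 cmH2O.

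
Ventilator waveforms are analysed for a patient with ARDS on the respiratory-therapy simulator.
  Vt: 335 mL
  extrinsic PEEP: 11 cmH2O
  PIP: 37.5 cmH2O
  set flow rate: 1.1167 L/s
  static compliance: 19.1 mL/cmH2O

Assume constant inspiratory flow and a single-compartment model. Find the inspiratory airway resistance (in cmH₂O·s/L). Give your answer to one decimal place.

8.0

Equation of motion (constant flow): PIP = Vt/C + R·V̇ + PEEP.
R·V̇ = PIP − Vt/C − PEEP = 37.5 − 335/19.1 − 11 = 37.5 − 17.539 − 11 = 8.961 cmH2O.
R = 8.961 / 1.1167 = 8.025 cmH2O·s/L.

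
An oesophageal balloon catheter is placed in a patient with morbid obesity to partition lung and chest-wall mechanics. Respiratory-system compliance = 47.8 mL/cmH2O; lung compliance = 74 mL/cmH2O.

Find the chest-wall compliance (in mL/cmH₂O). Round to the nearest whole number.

1/Ccw = 1/Crs − 1/CL.
1/Ccw = 1/47.8 − 1/74 = 0.007407.
Ccw = 135.01 mL/cmH2O.

135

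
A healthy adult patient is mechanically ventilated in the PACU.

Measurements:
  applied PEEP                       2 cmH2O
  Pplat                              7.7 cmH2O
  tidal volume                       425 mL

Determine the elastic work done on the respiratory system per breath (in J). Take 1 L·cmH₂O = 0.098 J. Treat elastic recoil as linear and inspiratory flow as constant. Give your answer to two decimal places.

Elastic work ≈ ½ × (Pplat − PEEP) × Vt = 0.5 × (7.7 − 2) × 0.425 L = 0.5 × 5.7 × 0.425 = 1.211 L·cmH2O.
× 0.098 J/(L·cmH2O) → 0.1187 J.

0.12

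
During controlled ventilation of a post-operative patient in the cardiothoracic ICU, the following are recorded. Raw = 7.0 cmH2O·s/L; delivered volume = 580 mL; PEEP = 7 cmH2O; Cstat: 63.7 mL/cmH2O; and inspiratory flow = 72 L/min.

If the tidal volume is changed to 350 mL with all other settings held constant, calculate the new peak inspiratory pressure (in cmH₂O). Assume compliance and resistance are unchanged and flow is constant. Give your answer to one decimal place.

Flow: 72 L/min ÷ 60 = 1.2 L/s.
PIP = Vt/C + R·V̇ + PEEP (constant-flow equation of motion).
Only the elastic term changes: ΔPIP = ΔVt / C = (350 − 580) / 63.7 = -3.611 cmH2O.
Original PIP = 580/63.7 + 7.0×1.2 + 7 = 24.505 cmH2O; new PIP = 24.505 + (-3.611) = 20.894 cmH2O.

20.9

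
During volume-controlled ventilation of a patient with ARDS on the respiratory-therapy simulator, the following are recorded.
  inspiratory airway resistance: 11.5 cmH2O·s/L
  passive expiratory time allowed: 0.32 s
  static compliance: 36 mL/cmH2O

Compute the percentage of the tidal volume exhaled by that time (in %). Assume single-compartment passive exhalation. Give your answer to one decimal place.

53.8

τ = R × C = 11.5 × 36 mL/cmH2O = 11.5 × 0.036 L/cmH2O = 0.414 s.
Passive exhalation: V(t)/V₀ = e^(−t/τ) = e^(−0.32/0.414) = 0.4617.
Fraction exhaled = 1 − 0.4617 = 0.5383 → 53.83%.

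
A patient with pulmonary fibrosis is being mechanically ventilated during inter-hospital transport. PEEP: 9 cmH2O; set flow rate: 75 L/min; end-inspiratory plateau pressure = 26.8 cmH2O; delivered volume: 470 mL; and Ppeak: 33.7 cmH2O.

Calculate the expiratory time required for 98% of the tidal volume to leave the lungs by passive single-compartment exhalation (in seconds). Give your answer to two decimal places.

0.57

Flow: 75 L/min ÷ 60 = 1.25 L/s.
R = (PIP − Pplat)/V̇ = (33.7 − 26.8) / 1.25 = 6.9/1.25 = 5.52 cmH2O·s/L.
C = Vt/(Pplat − PEEP) = 470.0 / (26.8 − 9) = 470.0/17.8 = 26.404 mL/cmH2O.
τ = R × C = 5.52 × 0.0264 L/cmH2O = 0.1457 s.
t = −τ·ln(1 − 0.98) = −0.1457·ln(0.02) = 0.57 s.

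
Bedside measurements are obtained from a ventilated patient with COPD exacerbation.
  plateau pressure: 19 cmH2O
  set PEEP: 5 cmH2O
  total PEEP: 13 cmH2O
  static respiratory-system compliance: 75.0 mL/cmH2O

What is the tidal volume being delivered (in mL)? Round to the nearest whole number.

End-expiratory occlusion gives total PEEP = 13 cmH2O (intrinsic PEEP = 13 − 5 = 8). Use total PEEP for the elastic gradient.
Vt = Cstat × (Pplat − PEEPtotal) = 75.0 × (19 − 13) = 75.0 × 6.0 = 450.0 mL.

450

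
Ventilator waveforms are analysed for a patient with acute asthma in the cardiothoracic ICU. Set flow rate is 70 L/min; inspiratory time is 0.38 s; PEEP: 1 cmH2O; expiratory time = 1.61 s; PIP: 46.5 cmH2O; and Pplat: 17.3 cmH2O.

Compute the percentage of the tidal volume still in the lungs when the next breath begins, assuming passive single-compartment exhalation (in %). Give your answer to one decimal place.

9.4

Flow: 70 L/min ÷ 60 = 1.1667 L/s.
Vt = flow × Ti = 1.1667 L/s × 0.38 s × 1000 mL/L = 443.35 mL.
R = (PIP − Pplat)/V̇ = (46.5 − 17.3) / 1.1667 = 29.2/1.1667 = 25.028 cmH2O·s/L.
C = Vt/(Pplat − PEEP) = 443.35 / (17.3 − 1) = 443.35/16.3 = 27.199 mL/cmH2O.
τ = R × C = 25.028 × 0.0272 L/cmH2O = 0.6808 s.
Fraction remaining at end-expiration = e^(−Te/τ) = e^(−1.61/0.6808) = 0.09396 → 9.396%.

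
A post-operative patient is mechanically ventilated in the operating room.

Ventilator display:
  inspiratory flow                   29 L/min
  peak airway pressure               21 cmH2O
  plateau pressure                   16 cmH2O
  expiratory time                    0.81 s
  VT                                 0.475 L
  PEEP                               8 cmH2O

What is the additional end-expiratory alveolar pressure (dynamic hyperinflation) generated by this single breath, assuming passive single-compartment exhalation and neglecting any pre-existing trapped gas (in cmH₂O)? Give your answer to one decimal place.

Flow: 29 L/min ÷ 60 = 0.4833 L/s.
R = (PIP − Pplat)/V̇ = (21 − 16) / 0.4833 = 5.0/0.4833 = 10.346 cmH2O·s/L.
C = Vt/(Pplat − PEEP) = 475.0 / (16 − 8) = 475.0/8.0 = 59.375 mL/cmH2O.
τ = R × C = 10.346 × 0.05938 L/cmH2O = 0.6143 s.
Fraction remaining = e^(−Te/τ) = e^(−0.81/0.6143) = 0.2675; trapped volume = 475.0 × 0.2675 = 127.06 mL.
Additional alveolar pressure from trapping ≈ V_trapped / C = 127.06 / 59.375 = 2.14 cmH2O.

2.1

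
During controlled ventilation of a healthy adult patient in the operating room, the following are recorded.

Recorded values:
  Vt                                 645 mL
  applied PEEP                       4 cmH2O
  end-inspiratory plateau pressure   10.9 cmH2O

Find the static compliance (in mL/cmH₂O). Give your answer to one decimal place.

Cstat = Vt / (Pplat − PEEP) = 645 / (10.9 − 4) = 645 / 6.9 = 93.478 mL/cmH2O.

93.5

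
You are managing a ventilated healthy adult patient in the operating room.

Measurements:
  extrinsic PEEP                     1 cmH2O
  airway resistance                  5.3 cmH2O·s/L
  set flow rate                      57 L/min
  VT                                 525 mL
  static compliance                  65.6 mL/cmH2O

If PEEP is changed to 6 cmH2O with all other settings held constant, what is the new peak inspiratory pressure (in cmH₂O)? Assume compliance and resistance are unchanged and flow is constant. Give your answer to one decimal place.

Flow: 57 L/min ÷ 60 = 0.95 L/s.
PIP = Vt/C + R·V̇ + PEEP (constant-flow equation of motion).
Only the baseline term changes: ΔPIP = ΔPEEP = 6 − 1 = 5.0 cmH2O.
Original PIP = 525/65.6 + 5.3×0.95 + 1 = 14.038 cmH2O; new PIP = 14.038 + (5.0) = 19.038 cmH2O.

19.0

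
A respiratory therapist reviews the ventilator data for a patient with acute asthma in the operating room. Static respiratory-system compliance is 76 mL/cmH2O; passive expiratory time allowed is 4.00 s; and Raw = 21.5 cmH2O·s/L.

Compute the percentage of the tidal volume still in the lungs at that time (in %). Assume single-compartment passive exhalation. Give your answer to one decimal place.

τ = R × C = 21.5 × 76 mL/cmH2O = 21.5 × 0.076 L/cmH2O = 1.634 s.
Passive exhalation: V(t)/V₀ = e^(−t/τ) = e^(−4.00/1.634) = 0.08647.
Fraction remaining = 0.08647 → 8.647%.

8.6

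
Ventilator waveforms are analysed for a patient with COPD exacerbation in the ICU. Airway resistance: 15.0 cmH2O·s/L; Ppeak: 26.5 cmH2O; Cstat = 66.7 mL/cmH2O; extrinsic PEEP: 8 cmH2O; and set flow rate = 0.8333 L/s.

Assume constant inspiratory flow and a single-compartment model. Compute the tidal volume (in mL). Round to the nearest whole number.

Equation of motion (constant flow): PIP = Vt/C + R·V̇ + PEEP.
Vt/C = PIP − R·V̇ − PEEP = 26.5 − 12.5 − 8 = 6.0 cmH2O.
Vt = C × 6.0 = 66.7 × 6.0 = 400.2 mL.

400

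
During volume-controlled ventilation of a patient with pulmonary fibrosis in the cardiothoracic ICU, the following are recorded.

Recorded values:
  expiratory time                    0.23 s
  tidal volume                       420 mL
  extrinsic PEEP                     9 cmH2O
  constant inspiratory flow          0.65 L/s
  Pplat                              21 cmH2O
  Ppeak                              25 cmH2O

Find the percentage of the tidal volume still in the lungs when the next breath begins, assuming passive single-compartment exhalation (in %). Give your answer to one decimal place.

R = (PIP − Pplat)/V̇ = (25 − 21) / 0.65 = 4.0/0.65 = 6.154 cmH2O·s/L.
C = Vt/(Pplat − PEEP) = 420.0 / (21 − 9) = 420.0/12.0 = 35.0 mL/cmH2O.
τ = R × C = 6.154 × 0.035 L/cmH2O = 0.2154 s.
Fraction remaining at end-expiration = e^(−Te/τ) = e^(−0.23/0.2154) = 0.3438 → 34.38%.

34.4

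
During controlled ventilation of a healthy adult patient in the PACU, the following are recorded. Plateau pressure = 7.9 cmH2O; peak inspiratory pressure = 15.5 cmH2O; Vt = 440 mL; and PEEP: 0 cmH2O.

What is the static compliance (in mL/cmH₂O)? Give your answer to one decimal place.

Cstat = Vt / (Pplat − PEEP) = 440 / (7.9 − 0) = 440 / 7.9 = 55.696 mL/cmH2O.

55.7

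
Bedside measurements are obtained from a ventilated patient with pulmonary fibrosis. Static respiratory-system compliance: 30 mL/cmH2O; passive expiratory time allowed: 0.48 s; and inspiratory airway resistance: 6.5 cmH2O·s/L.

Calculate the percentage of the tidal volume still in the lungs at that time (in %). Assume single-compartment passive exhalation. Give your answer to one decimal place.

τ = R × C = 6.5 × 30 mL/cmH2O = 6.5 × 0.030 L/cmH2O = 0.195 s.
Passive exhalation: V(t)/V₀ = e^(−t/τ) = e^(−0.48/0.195) = 0.0853.
Fraction remaining = 0.0853 → 8.53%.

8.5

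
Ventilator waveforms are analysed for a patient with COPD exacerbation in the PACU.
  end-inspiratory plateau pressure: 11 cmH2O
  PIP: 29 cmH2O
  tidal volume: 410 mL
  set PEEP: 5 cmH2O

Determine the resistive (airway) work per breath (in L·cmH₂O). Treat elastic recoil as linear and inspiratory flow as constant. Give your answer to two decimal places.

7.38

With constant inspiratory flow the resistive pressure is constant at PIP − Pplat = 29 − 11 = 18.0 cmH2O, so resistive work = 18.0 × 0.410 = 7.38 L·cmH2O.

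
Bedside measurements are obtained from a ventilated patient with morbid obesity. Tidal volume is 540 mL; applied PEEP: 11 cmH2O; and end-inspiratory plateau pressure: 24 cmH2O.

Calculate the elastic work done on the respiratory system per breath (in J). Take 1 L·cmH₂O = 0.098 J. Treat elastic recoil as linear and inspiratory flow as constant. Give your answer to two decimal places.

0.34

Elastic work ≈ ½ × (Pplat − PEEP) × Vt = 0.5 × (24 − 11) × 0.540 L = 0.5 × 13.0 × 0.540 = 3.51 L·cmH2O.
× 0.098 J/(L·cmH2O) → 0.344 J.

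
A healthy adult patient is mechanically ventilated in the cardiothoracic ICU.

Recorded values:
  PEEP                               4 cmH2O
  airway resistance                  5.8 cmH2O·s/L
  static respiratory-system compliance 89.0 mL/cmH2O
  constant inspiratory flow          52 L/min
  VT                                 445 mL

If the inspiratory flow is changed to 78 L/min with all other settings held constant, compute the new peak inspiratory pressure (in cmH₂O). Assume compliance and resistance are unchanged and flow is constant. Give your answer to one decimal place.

Flow: 52 L/min ÷ 60 = 0.8667 L/s.
New flow: 78 L/min ÷ 60 = 1.3 L/s.
PIP = Vt/C + R·V̇ + PEEP (constant-flow equation of motion).
Only the resistive term changes: ΔPIP = R × ΔV̇ = 5.8 × (1.3 − 0.8667) = 5.8 × 0.4333 = 2.513 cmH2O.
Original PIP = 445/89.0 + 5.8×0.8667 + 4 = 14.027 cmH2O; new PIP = 14.027 + (2.513) = 16.54 cmH2O.

16.5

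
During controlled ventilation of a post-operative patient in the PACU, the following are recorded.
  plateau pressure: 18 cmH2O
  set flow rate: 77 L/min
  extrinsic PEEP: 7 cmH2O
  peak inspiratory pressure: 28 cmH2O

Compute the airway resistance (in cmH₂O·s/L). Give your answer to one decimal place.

Flow: 77 L/min ÷ 60 = 1.2833 L/s.
Raw = (PIP − Pplat) / flow = (28 − 18) / 1.2833 = 10.0 / 1.2833 = 7.792 cmH2O·s/L.

7.8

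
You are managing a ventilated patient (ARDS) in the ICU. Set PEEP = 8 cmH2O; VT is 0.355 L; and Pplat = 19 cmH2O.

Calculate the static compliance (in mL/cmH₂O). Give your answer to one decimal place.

Cstat = Vt / (Pplat − PEEP) = 355 / (19 − 8) = 355 / 11.0 = 32.273 mL/cmH2O.

32.3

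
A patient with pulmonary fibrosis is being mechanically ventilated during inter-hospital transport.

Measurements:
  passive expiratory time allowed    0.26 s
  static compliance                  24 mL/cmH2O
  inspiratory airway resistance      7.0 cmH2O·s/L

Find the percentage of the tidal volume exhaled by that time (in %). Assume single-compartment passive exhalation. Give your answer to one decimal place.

78.7

τ = R × C = 7.0 × 24 mL/cmH2O = 7.0 × 0.024 L/cmH2O = 0.168 s.
Passive exhalation: V(t)/V₀ = e^(−t/τ) = e^(−0.26/0.168) = 0.2128.
Fraction exhaled = 1 − 0.2128 = 0.7872 → 78.72%.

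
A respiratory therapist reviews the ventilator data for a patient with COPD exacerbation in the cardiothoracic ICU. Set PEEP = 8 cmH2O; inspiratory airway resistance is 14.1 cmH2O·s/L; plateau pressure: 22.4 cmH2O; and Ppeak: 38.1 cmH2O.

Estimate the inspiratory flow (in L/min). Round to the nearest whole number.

67

flow = (PIP − Pplat) / Raw = (38.1 − 22.4) / 14.1 = 1.113 L/s × 60 = 66.78 L/min.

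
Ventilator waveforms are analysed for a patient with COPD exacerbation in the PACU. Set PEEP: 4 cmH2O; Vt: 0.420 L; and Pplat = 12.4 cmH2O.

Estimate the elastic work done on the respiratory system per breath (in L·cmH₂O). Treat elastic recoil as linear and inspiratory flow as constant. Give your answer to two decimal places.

Elastic work ≈ ½ × (Pplat − PEEP) × Vt = 0.5 × (12.4 − 4) × 0.420 L = 0.5 × 8.4 × 0.420 = 1.764 L·cmH2O.

1.76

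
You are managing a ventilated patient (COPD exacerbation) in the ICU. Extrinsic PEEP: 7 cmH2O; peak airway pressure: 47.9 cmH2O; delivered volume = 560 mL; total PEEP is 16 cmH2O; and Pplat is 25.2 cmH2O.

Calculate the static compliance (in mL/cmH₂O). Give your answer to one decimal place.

60.9

End-expiratory occlusion gives total PEEP = 16 cmH2O (intrinsic PEEP = 16 − 7 = 9). Use total PEEP for the elastic gradient.
Cstat = Vt / (Pplat − PEEPtotal) = 560 / (25.2 − 16) = 560 / 9.2 = 60.87 mL/cmH2O.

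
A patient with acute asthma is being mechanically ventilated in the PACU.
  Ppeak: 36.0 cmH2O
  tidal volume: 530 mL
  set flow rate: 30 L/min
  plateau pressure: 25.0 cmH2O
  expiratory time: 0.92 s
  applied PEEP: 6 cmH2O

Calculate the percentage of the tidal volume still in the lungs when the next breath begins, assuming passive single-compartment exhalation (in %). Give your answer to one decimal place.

22.3

Flow: 30 L/min ÷ 60 = 0.5 L/s.
R = (PIP − Pplat)/V̇ = (36.0 − 25.0) / 0.5 = 11.0/0.5 = 22.0 cmH2O·s/L.
C = Vt/(Pplat − PEEP) = 530.0 / (25.0 − 6) = 530.0/19.0 = 27.895 mL/cmH2O.
τ = R × C = 22.0 × 0.0279 L/cmH2O = 0.6138 s.
Fraction remaining at end-expiration = e^(−Te/τ) = e^(−0.92/0.6138) = 0.2234 → 22.34%.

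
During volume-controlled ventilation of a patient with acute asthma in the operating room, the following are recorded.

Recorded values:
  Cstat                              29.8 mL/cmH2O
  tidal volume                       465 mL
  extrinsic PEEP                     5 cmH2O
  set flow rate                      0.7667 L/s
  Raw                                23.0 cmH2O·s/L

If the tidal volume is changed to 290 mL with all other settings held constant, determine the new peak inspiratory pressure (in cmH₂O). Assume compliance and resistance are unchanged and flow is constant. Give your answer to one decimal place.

PIP = Vt/C + R·V̇ + PEEP (constant-flow equation of motion).
Only the elastic term changes: ΔPIP = ΔVt / C = (290 − 465) / 29.8 = -5.872 cmH2O.
Original PIP = 465/29.8 + 23.0×0.7667 + 5 = 38.238 cmH2O; new PIP = 38.238 + (-5.872) = 32.366 cmH2O.

32.4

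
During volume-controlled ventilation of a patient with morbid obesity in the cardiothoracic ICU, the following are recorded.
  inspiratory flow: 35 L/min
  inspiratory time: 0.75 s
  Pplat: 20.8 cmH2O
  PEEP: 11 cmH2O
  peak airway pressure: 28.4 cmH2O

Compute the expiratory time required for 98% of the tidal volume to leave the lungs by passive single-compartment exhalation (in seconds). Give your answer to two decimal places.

Flow: 35 L/min ÷ 60 = 0.5833 L/s.
Vt = flow × Ti = 0.5833 L/s × 0.75 s × 1000 mL/L = 437.48 mL.
R = (PIP − Pplat)/V̇ = (28.4 − 20.8) / 0.5833 = 7.6/0.5833 = 13.029 cmH2O·s/L.
C = Vt/(Pplat − PEEP) = 437.48 / (20.8 − 11) = 437.48/9.8 = 44.641 mL/cmH2O.
τ = R × C = 13.029 × 0.04464 L/cmH2O = 0.5816 s.
t = −τ·ln(1 − 0.98) = −0.5816·ln(0.02) = 2.275 s.

2.28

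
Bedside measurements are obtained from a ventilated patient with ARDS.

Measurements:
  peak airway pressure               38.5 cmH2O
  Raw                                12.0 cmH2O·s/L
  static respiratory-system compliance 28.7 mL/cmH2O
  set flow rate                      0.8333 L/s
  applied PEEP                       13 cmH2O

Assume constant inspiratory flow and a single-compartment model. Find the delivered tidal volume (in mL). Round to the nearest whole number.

Equation of motion (constant flow): PIP = Vt/C + R·V̇ + PEEP.
Vt/C = PIP − R·V̇ − PEEP = 38.5 − 10.0 − 13 = 15.5 cmH2O.
Vt = C × 15.5 = 28.7 × 15.5 = 444.85 mL.

445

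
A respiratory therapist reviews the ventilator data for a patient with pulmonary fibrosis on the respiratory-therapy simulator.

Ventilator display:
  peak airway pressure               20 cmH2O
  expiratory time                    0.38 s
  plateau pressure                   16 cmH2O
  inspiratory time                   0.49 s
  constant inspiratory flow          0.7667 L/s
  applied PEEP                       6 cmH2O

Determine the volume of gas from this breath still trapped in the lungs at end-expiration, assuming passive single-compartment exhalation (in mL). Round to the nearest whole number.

Vt = flow × Ti = 0.7667 L/s × 0.49 s × 1000 mL/L = 375.68 mL.
R = (PIP − Pplat)/V̇ = (20 − 16) / 0.7667 = 4.0/0.7667 = 5.217 cmH2O·s/L.
C = Vt/(Pplat − PEEP) = 375.68 / (16 − 6) = 375.68/10.0 = 37.568 mL/cmH2O.
τ = R × C = 5.217 × 0.03757 L/cmH2O = 0.196 s.
Fraction remaining = e^(−Te/τ) = e^(−0.38/0.196) = 0.1439.
Trapped volume = 375.68 × 0.1439 = 54.06 mL.

54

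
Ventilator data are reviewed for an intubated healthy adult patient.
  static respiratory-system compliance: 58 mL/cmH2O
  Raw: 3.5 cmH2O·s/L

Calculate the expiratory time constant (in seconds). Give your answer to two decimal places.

τ = R × C = 3.5 × 58 mL/cmH2O = 3.5 × 0.058 L/cmH2O = 0.203 s.

0.20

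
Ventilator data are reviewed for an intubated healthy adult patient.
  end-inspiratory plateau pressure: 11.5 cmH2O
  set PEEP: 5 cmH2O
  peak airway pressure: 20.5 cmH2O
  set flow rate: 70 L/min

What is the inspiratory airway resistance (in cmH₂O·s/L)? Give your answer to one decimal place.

Flow: 70 L/min ÷ 60 = 1.1667 L/s.
Raw = (PIP − Pplat) / flow = (20.5 − 11.5) / 1.1667 = 9.0 / 1.1667 = 7.714 cmH2O·s/L.

7.7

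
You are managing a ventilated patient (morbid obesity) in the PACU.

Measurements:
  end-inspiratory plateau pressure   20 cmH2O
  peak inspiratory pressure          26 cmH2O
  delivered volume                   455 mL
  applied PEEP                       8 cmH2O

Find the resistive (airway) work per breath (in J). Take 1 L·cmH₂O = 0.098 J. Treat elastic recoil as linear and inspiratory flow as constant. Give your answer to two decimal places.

With constant inspiratory flow the resistive pressure is constant at PIP − Pplat = 26 − 20 = 6.0 cmH2O, so resistive work = 6.0 × 0.455 = 2.73 L·cmH2O.
× 0.098 J/(L·cmH2O) → 0.2675 J.

0.27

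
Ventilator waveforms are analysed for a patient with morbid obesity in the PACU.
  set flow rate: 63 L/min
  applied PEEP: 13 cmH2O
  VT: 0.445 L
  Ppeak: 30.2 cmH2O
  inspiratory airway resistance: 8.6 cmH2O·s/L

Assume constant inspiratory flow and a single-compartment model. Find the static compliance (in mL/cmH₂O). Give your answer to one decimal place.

54.5

Flow: 63 L/min ÷ 60 = 1.05 L/s.
Equation of motion (constant flow): PIP = Vt/C + R·V̇ + PEEP.
Vt/C = PIP − R·V̇ − PEEP = 30.2 − 8.6×1.05 − 13 = 30.2 − 9.03 − 13 = 8.17 cmH2O.
C = Vt / 8.17 = 445 / 8.17 = 54.468 mL/cmH2O.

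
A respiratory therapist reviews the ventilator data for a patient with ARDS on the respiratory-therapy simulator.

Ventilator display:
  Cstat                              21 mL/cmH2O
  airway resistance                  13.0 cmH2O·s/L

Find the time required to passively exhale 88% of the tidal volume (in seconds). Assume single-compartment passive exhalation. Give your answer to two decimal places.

0.58

τ = R × C = 13.0 × 21 mL/cmH2O = 13.0 × 0.021 L/cmH2O = 0.273 s.
Exhaled fraction f = 1 − e^(−t/τ) → t = −τ·ln(1 − f) = −0.273·ln(0.12) = 0.5788 s.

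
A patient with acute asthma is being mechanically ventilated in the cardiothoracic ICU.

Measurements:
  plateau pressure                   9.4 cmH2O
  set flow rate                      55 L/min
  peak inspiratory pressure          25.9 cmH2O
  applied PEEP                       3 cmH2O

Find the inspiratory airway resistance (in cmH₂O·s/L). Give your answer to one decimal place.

18.0

Flow: 55 L/min ÷ 60 = 0.9167 L/s.
Raw = (PIP − Pplat) / flow = (25.9 − 9.4) / 0.9167 = 16.5 / 0.9167 = 17.999 cmH2O·s/L.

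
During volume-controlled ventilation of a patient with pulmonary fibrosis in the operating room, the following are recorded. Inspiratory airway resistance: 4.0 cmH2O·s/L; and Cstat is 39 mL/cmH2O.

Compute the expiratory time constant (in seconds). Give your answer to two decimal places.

τ = R × C = 4.0 × 39 mL/cmH2O = 4.0 × 0.039 L/cmH2O = 0.156 s.

0.16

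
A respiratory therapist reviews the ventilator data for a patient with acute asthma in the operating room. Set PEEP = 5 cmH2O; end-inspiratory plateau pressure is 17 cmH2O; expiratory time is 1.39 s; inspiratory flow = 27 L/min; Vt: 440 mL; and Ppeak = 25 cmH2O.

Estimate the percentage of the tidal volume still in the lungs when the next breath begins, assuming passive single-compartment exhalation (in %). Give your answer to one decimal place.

Flow: 27 L/min ÷ 60 = 0.45 L/s.
R = (PIP − Pplat)/V̇ = (25 − 17) / 0.45 = 8.0/0.45 = 17.778 cmH2O·s/L.
C = Vt/(Pplat − PEEP) = 440.0 / (17 − 5) = 440.0/12.0 = 36.667 mL/cmH2O.
τ = R × C = 17.778 × 0.03667 L/cmH2O = 0.6519 s.
Fraction remaining at end-expiration = e^(−Te/τ) = e^(−1.39/0.6519) = 0.1186 → 11.86%.

11.9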